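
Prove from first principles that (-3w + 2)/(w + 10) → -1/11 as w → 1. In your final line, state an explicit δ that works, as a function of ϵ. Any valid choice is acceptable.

δ = min(11/2, (121/64)ϵ)

Let ϵ > 0 be given. We want δ > 0 with 0 < |w − 1| < δ ⇒ |(-3w + 2)/(w + 10) + 1/11| < ϵ.
Combining over a common denominator, (-3w + 2)/(w + 10) + 1/11 = [(-3w + 2)·11 − (-1)·(w + 10)] / [11·(w + 10)] = -32(w − 1) / (11(w + 10)).
So |(-3w + 2)/(w + 10) + 1/11| = 32|w − 1| / (11·|w + 10|).
Restrict δ ≤ 11/2. Then |w − 1| < 11/2 gives |w + 10| = |(w − 1) + 11| ≥ 11 − 11/2 = 11/2.
Hence |(-3w + 2)/(w + 10) + 1/11| < 32|w − 1|/(11·(11/2)) = (64/121)|w − 1|, which is < ϵ once |w − 1| < (121/64)ϵ.
Take δ = min(11/2, (121/64)ϵ). Then 0 < |w − 1| < δ forces both bounds, so |(-3w + 2)/(w + 10) + 1/11| < ϵ.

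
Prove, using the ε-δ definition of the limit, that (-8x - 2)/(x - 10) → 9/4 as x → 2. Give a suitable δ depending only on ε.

δ = min(4, (16/41)ε)

Fix ε > 0. We want δ > 0 with 0 < |x − 2| < δ ⇒ |(-8x - 2)/(x - 10) − (9/4)| < ε.
Combining over a common denominator, (-8x - 2)/(x - 10) − (9/4) = [(-8x - 2)·(-8) − (-18)·(x - 10)] / [(-8)·(x - 10)] = 82(x − 2) / ((-8)(x - 10)).
So |(-8x - 2)/(x - 10) − (9/4)| = 82|x − 2| / (8·|x − 10|).
Require δ ≤ 4, so |x − 10| ≥ |-8| − |x − 2| > 8 − 4 = 4.
Hence |(-8x - 2)/(x - 10) − (9/4)| < 82|x − 2|/(8·4) = (41/16)|x − 2|, which is < ε once |x − 2| < (16/41)ε.
Take δ = min(4, (16/41)ε). Then 0 < |x − 2| < δ forces both bounds, so |(-8x - 2)/(x - 10) − (9/4)| < ε.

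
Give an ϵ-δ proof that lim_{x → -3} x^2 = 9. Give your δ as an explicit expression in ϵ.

δ = min(1, ϵ/7)

Let ϵ > 0. We seek δ > 0 with 0 < |x + 3| < δ ⇒ |x^2 − 9| < ϵ.
Factor: x^2 − 9 = (x + 3)(x - 3), so |x^2 − 9| = |x + 3|·|x - 3|.
Restrict δ ≤ 1. Then |x + 3| < 1 gives |x| < 4, so by the triangle inequality |x - 3| ≤ 4 + 3 = 7.
Hence |x^2 − 9| ≤ 7|x + 3|, which is < ϵ once |x + 3| < ϵ/7.
Take δ = min(1, ϵ/7). If 0 < |x + 3| < δ then both bounds hold and |x^2 − 9| ≤ 7|x + 3| < 7·(ϵ/7) = ϵ.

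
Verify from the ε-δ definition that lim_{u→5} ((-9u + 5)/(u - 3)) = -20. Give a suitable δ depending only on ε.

δ = min(1, (1/11)ε)

Suppose ε > 0. We want δ > 0 with 0 < |u − 5| < δ ⇒ |(-9u + 5)/(u - 3) + 20| < ε.
Combining over a common denominator, (-9u + 5)/(u - 3) + 20 = [(-9u + 5)·2 − (-40)·(u - 3)] / [2·(u - 3)] = 22(u − 5) / (2(u - 3)).
So |(-9u + 5)/(u - 3) + 20| = 22|u − 5| / (2·|u − 3|).
Restrict δ ≤ 1. Then |u − 5| < 1 gives |u − 3| = |(u − 5) + 2| ≥ 2 − 1 = 1.
Hence |(-9u + 5)/(u - 3) + 20| < 22|u − 5|/(2·1) = 11|u − 5|, which is < ε once |u − 5| < (1/11)ε.
Take δ = min(1, (1/11)ε). Then 0 < |u − 5| < δ forces both bounds, so |(-9u + 5)/(u - 3) + 20| < ε.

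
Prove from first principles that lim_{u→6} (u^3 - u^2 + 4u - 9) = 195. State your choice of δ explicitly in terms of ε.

δ = min(1, ε/118)

Let ε > 0 be given. We want δ > 0 such that 0 < |u − 6| < δ implies |(u^3 - u^2 + 4u - 9) − 195| < ε.
(u^3 - u^2 + 4u - 9) − 195 = u^3 - u^2 + 4u - 204 = (u − 6)(u^2 + 5u + 34).
So |(u^3 - u^2 + 4u - 9) − 195| = |u − 6|·|u^2 + 5u + 34|.
Assume first that |u − 6| < 1, so |u| < 7. Then |u^2 + 5u + 34| ≤ 7^2 + 5·7 + 34 = 118.
Hence |(u^3 - u^2 + 4u - 9) − 195| ≤ 118|u − 6| < ε provided |u − 6| < ε/118.
Choosing δ = min(1, ε/118) ensures both conditions, hence |(u^3 - u^2 + 4u - 9) − 195| < ε.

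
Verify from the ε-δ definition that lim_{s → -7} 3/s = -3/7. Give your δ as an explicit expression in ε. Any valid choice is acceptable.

δ = min(7/2, (49/6)ε)

Let ε > 0 be given. We seek δ > 0 such that 0 < |s + 7| < δ implies |3/s + 3/7| < ε.
|3/s + 3/7| = 3·|-7 − s|/(7·|s|) = 3|s + 7|/(7|s|).
Restrict δ ≤ 7/2. Then |s + 7| < 7/2 gives |s| > 7/2, so 7|s| > 49/2.
Then |3/s + 3/7| < 3|s + 7|/(49/2), which is < ε when |s + 7| < (49/6)ε.
Take δ = min(7/2, (49/6)ε). Then 0 < |s + 7| < δ gives both |s + 7| < 7/2 and |s + 7| < (49/6)ε, so |3/s + 3/7| < ε.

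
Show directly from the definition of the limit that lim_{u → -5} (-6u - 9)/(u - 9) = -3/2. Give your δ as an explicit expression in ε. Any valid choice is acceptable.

δ = min(7, (14/9)ε)

Let ε > 0. We want δ > 0 with 0 < |u + 5| < δ ⇒ |(-6u - 9)/(u - 9) + 3/2| < ε.
Combining over a common denominator, (-6u - 9)/(u - 9) + 3/2 = [(-6u - 9)·(-14) − 21·(u - 9)] / [(-14)·(u - 9)] = 63(u + 5) / ((-14)(u - 9)).
So |(-6u - 9)/(u - 9) + 3/2| = 63|u + 5| / (14·|u − 9|).
Require δ ≤ 7, so |u − 9| ≥ |-14| − |u + 5| > 14 − 7 = 7.
Hence |(-6u - 9)/(u - 9) + 3/2| < 63|u + 5|/(14·7) = (9/14)|u + 5|, which is < ε once |u + 5| < (14/9)ε.
Take δ = min(7, (14/9)ε). Then 0 < |u + 5| < δ forces both bounds, so |(-6u - 9)/(u - 9) + 3/2| < ε.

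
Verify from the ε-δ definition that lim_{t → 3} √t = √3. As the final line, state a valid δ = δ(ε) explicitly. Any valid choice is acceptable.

Let ε > 0. We want δ > 0 such that 0 < |t − 3| < δ implies |√t − √3| < ε.
Rationalise: √t − √3 = (t − 3)/(√t + √3), so |√t − √3| = |t − 3|/(√t + √3).
Restrict δ ≤ 3 so that |t − 3| < 3 forces t > 0, and then √t + √3 > √3.
Hence |√t − √3| < |t − 3|/√3, which is < ε once |t − 3| < √3·ε.
Take δ = min(3, √3·ε). If 0 < |t − 3| < δ then t > 0 and |√t − √3| < |t − 3|/√3 < ε.

δ = min(3, √3·ε)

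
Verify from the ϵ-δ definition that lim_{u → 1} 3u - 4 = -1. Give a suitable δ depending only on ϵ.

δ = ϵ/3

Suppose ϵ > 0. We need δ > 0 so that 0 < |u − 1| < δ implies |(3u - 4) + 1| < ϵ.
|(3u - 4) + 1| = |3u - 3| = 3|u − 1|.
Thus it suffices that |u − 1| < ϵ/3.
Take δ = ϵ/3. If 0 < |u − 1| < δ then |(3u - 4) + 1| = 3|u − 1| < 3·(ϵ/3) = ϵ.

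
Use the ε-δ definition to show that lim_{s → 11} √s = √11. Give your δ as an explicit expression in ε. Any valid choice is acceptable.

Suppose ε > 0. We want δ > 0 such that 0 < |s − 11| < δ implies |√s − √11| < ε.
Rationalise: √s − √11 = (s − 11)/(√s + √11), so |√s − √11| = |s − 11|/(√s + √11).
Restrict δ ≤ 11 so that |s − 11| < 11 forces s > 0, and then √s + √11 > √11.
Hence |√s − √11| < |s − 11|/√11, which is < ε once |s − 11| < √11·ε.
Take δ = min(11, √11·ε). If 0 < |s − 11| < δ then s > 0 and |√s − √11| < |s − 11|/√11 < ε.

δ = min(11, √11·ε)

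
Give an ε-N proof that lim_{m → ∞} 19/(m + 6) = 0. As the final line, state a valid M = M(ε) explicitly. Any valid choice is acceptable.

M = 19/ε

Let ε > 0 be given. For m ≥ 1, |19/(m + 6) − 0| = 19/(m + 6) ≤ 19/m.
We need 19/m < ε, i.e. m > 19/ε.
Take M = 19/ε. If m > M then |19/(m + 6)| ≤ 19/m < ε.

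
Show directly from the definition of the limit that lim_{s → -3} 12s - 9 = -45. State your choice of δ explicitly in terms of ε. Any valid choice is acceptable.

Let ε > 0. We need δ > 0 so that 0 < |s + 3| < δ implies |(12s - 9) + 45| < ε.
|(12s - 9) + 45| = |12s + 36| = 12|s + 3|.
So 12|s + 3| < ε exactly when |s + 3| < ε/12.
Take δ = ε/12. If 0 < |s + 3| < δ then |(12s - 9) + 45| = 12|s + 3| < 12·(ε/12) = ε.

δ = ε/12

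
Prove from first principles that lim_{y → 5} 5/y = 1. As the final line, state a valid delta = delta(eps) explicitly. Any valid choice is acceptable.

Let eps > 0. We seek delta > 0 such that 0 < |y − 5| < delta implies |5/y − 1| < eps.
|5/y − 1| = 5·|5 − y|/(5·|y|) = 5|y − 5|/(5|y|).
Restrict delta ≤ 5/2. Then |y − 5| < 5/2 gives |y| > 5/2, so 5|y| > 25/2.
Then |5/y − 1| < 5|y − 5|/(25/2), which is < eps when |y − 5| < (5/2)eps.
Take delta = min(5/2, (5/2)eps). Then 0 < |y − 5| < delta gives both |y − 5| < 5/2 and |y − 5| < (5/2)eps, so |5/y − 1| < eps.

delta = min(5/2, (5/2)eps)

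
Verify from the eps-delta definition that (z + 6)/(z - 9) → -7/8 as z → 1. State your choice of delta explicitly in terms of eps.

delta = min(4, (32/15)eps)

Let eps > 0. We want delta > 0 with 0 < |z − 1| < delta ⇒ |(z + 6)/(z - 9) + 7/8| < eps.
Combining over a common denominator, (z + 6)/(z - 9) + 7/8 = [(z + 6)·(-8) − 7·(z - 9)] / [(-8)·(z - 9)] = -15(z − 1) / ((-8)(z - 9)).
So |(z + 6)/(z - 9) + 7/8| = 15|z − 1| / (8·|z − 9|).
Restrict delta ≤ 4. Then |z − 1| < 4 gives |z − 9| = |(z − 1) + (-8)| ≥ 8 − 4 = 4.
Hence |(z + 6)/(z - 9) + 7/8| < 15|z − 1|/(8·4) = (15/32)|z − 1|, which is < eps once |z − 1| < (32/15)eps.
Take delta = min(4, (32/15)eps). Then 0 < |z − 1| < delta forces both bounds, so |(z + 6)/(z - 9) + 7/8| < eps.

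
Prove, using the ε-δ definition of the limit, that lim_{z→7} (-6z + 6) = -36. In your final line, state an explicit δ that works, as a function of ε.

Let ε > 0. We need δ > 0 so that 0 < |z − 7| < δ implies |(-6z + 6) + 36| < ε.
|(-6z + 6) + 36| = |-6z + 42| = 6|z − 7|.
So 6|z − 7| < ε exactly when |z − 7| < ε/6.
Choosing δ = ε/6 gives |(-6z + 6) + 36| = 6|z − 7| < ε whenever |z − 7| < δ.

δ = ε/6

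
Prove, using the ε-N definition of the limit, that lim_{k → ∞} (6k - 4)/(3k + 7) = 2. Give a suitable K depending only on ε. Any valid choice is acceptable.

Suppose ε > 0. For k ≥ 1, |(6k - 4)/(3k + 7) − 2| = |-54|/(3(3k + 7)) = 54/(3(3k + 7)).
Since 3k + 7 ≥ 3k for k ≥ 1, this is ≤ 54/(3·3k) = 6/k.
So |(6k - 4)/(3k + 7) − 2| < ε whenever k > 6/ε.
Take K = 6/ε. If k > K then |(6k - 4)/(3k + 7) − 2| ≤ 6/k < ε.

K = 6/ε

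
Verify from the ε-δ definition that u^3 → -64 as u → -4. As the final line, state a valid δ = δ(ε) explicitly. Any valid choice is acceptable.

Fix ε > 0. We seek δ > 0 with 0 < |u + 4| < δ ⇒ |u^3 + 64| < ε.
Factor: u^3 + 64 = (u + 4)(u^2 - 4u + 16), so |u^3 + 64| = |u + 4|·|u^2 - 4u + 16|.
Restrict δ ≤ 2. Then |u + 4| < 2 gives |u| < 6, so by the triangle inequality |u^2 - 4u + 16| ≤ 6^2 + 4·6 + 16 = 76.
Hence |u^3 + 64| ≤ 76|u + 4|, which is < ε once |u + 4| < ε/76.
Take δ = min(2, ε/76). If 0 < |u + 4| < δ then both bounds hold and |u^3 + 64| ≤ 76|u + 4| < 76·(ε/76) = ε.

δ = min(2, ε/76)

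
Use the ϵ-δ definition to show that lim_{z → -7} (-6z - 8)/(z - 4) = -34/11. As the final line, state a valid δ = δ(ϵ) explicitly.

Suppose ϵ > 0. We want δ > 0 with 0 < |z + 7| < δ ⇒ |(-6z - 8)/(z - 4) + 34/11| < ϵ.
Combining over a common denominator, (-6z - 8)/(z - 4) + 34/11 = [(-6z - 8)·(-11) − 34·(z - 4)] / [(-11)·(z - 4)] = 32(z + 7) / ((-11)(z - 4)).
So |(-6z - 8)/(z - 4) + 34/11| = 32|z + 7| / (11·|z − 4|).
Restrict δ ≤ 11/2. Then |z + 7| < 11/2 gives |z − 4| = |(z + 7) + (-11)| ≥ 11 − 11/2 = 11/2.
Hence |(-6z - 8)/(z - 4) + 34/11| < 32|z + 7|/(11·(11/2)) = (64/121)|z + 7|, which is < ϵ once |z + 7| < (121/64)ϵ.
Take δ = min(11/2, (121/64)ϵ). Then 0 < |z + 7| < δ forces both bounds, so |(-6z - 8)/(z - 4) + 34/11| < ϵ.

δ = min(11/2, (121/64)ϵ)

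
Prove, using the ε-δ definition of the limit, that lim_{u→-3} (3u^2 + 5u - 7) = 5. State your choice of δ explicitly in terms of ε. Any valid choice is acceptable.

δ = min(2, ε/19)

Suppose ε > 0. We want δ > 0 such that 0 < |u + 3| < δ implies |(3u^2 + 5u - 7) − 5| < ε.
(3u^2 + 5u - 7) − 5 = 3u^2 + 5u - 12 = (u + 3)(3u - 4).
So |(3u^2 + 5u - 7) − 5| = |u + 3|·|3u - 4|.
Require δ ≤ 2. Then |u + 3| < 2 gives |u| < 5, and by the triangle inequality |3u - 4| ≤ 3·5 + 4 = 19.
Hence |(3u^2 + 5u - 7) − 5| ≤ 19|u + 3| < ε provided |u + 3| < ε/19.
Take δ = min(2, ε/19). Then 0 < |u + 3| < δ gives both |u + 3| < 2 and |u + 3| < ε/19, so |(3u^2 + 5u - 7) − 5| < ε.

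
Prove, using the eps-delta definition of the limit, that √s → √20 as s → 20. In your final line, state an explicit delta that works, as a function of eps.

delta = min(20, √20·eps)

Let eps > 0. We want delta > 0 such that 0 < |s − 20| < delta implies |√s − √20| < eps.
Rationalise: √s − √20 = (s − 20)/(√s + √20), so |√s − √20| = |s − 20|/(√s + √20).
Restrict delta ≤ 20 so that |s − 20| < 20 forces s > 0, and then √s + √20 > √20.
Hence |√s − √20| < |s − 20|/√20, which is < eps once |s − 20| < √20·eps.
Take delta = min(20, √20·eps). If 0 < |s − 20| < delta then s > 0 and |√s − √20| < |s − 20|/√20 < eps.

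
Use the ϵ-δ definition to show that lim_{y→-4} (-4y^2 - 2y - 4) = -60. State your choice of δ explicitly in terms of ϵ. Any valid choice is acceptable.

Fix ϵ > 0. We want δ > 0 such that 0 < |y + 4| < δ implies |(-4y^2 - 2y - 4) + 60| < ϵ.
(-4y^2 - 2y - 4) + 60 = -4y^2 - 2y + 56 = (y + 4)(-4y + 14).
So |(-4y^2 - 2y - 4) + 60| = |y + 4|·|-4y + 14|.
Require δ ≤ 1. Then |y + 4| < 1 gives |y| < 5, and by the triangle inequality |-4y + 14| ≤ 4·5 + 14 = 34.
Hence |(-4y^2 - 2y - 4) + 60| ≤ 34|y + 4| < ϵ provided |y + 4| < ϵ/34.
Take δ = min(1, ϵ/34). Then 0 < |y + 4| < δ gives both |y + 4| < 1 and |y + 4| < ϵ/34, so |(-4y^2 - 2y - 4) + 60| < ϵ.

δ = min(1, ϵ/34)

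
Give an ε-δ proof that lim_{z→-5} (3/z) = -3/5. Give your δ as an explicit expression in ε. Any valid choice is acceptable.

δ = min(5/2, (25/6)ε)

Let ε > 0. We seek δ > 0 such that 0 < |z + 5| < δ implies |3/z + 3/5| < ε.
|3/z + 3/5| = 3·|-5 − z|/(5·|z|) = 3|z + 5|/(5|z|).
Require δ ≤ 5/2 so that |z| > 5 − 5/2 = 5/2, hence 5|z| > 25/2.
Then |3/z + 3/5| < 3|z + 5|/(25/2), which is < ε when |z + 5| < (25/6)ε.
Take δ = min(5/2, (25/6)ε). Then 0 < |z + 5| < δ gives both |z + 5| < 5/2 and |z + 5| < (25/6)ε, so |3/z + 3/5| < ε.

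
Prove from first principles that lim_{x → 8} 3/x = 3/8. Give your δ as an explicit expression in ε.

Suppose ε > 0. We seek δ > 0 such that 0 < |x − 8| < δ implies |3/x − (3/8)| < ε.
|3/x − (3/8)| = 3·|8 − x|/(8·|x|) = 3|x − 8|/(8|x|).
Restrict δ ≤ 4. Then |x − 8| < 4 gives |x| > 4, so 8|x| > 32.
Then |3/x − (3/8)| < 3|x − 8|/32, which is < ε when |x − 8| < (32/3)ε.
Take δ = min(4, (32/3)ε). Then 0 < |x − 8| < δ gives both |x − 8| < 4 and |x − 8| < (32/3)ε, so |3/x − (3/8)| < ε.

δ = min(4, (32/3)ε)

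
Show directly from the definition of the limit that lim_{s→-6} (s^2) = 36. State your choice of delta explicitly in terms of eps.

Let eps > 0 be given. We seek delta > 0 with 0 < |s + 6| < delta ⇒ |s^2 − 36| < eps.
Factor: s^2 − 36 = (s + 6)(s - 6), so |s^2 − 36| = |s + 6|·|s - 6|.
Restrict delta ≤ 1. Then |s + 6| < 1 gives |s| < 7, so by the triangle inequality |s - 6| ≤ 7 + 6 = 13.
Hence |s^2 − 36| ≤ 13|s + 6|, which is < eps once |s + 6| < eps/13.
Take delta = min(1, eps/13). If 0 < |s + 6| < delta then both bounds hold and |s^2 − 36| ≤ 13|s + 6| < 13·(eps/13) = eps.

delta = min(1, eps/13)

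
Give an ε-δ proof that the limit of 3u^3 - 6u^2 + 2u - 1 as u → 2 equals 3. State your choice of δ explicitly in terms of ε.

δ = min(2, ε/50)

Let ε > 0. We want δ > 0 such that 0 < |u − 2| < δ implies |(3u^3 - 6u^2 + 2u - 1) − 3| < ε.
(3u^3 - 6u^2 + 2u - 1) − 3 = 3u^3 - 6u^2 + 2u - 4 = (u − 2)(3u^2 + 2).
So |(3u^3 - 6u^2 + 2u - 1) − 3| = |u − 2|·|3u^2 + 2|.
Assume first that |u − 2| < 2, so |u| < 4. Then |3u^2 + 2| ≤ 3·4^2 + 2 = 50.
Hence |(3u^3 - 6u^2 + 2u - 1) − 3| ≤ 50|u − 2| < ε provided |u − 2| < ε/50.
Choosing δ = min(2, ε/50) ensures both conditions, hence |(3u^3 - 6u^2 + 2u - 1) − 3| < ε.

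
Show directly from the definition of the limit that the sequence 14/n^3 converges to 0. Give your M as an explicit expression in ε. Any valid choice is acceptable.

M = (14/ε)^{1/3}

Suppose ε > 0. For n ≥ 1, |14/n^3 − 0| = 14/n^3.
14/n^3 < ε ⇔ n^3 > 14/ε ⇔ n > (14/ε)^{1/3}.
Take M = (14/ε)^{1/3}. Then n > M implies 14/n^3 < ε.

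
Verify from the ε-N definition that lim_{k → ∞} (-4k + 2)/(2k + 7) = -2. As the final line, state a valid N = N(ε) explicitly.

Let ε > 0 be given. For k ≥ 1, |(-4k + 2)/(2k + 7) + 2| = |32|/(2(2k + 7)) = 32/(2(2k + 7)).
Since 2k + 7 ≥ 2k for k ≥ 1, this is ≤ 32/(2·2k) = 8/k.
So |(-4k + 2)/(2k + 7) + 2| < ε whenever k > 8/ε.
Take N = 8/ε. If k > N then |(-4k + 2)/(2k + 7) + 2| ≤ 8/k < ε.

N = 8/ε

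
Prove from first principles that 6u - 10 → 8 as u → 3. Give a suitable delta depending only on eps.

Suppose eps > 0. We need delta > 0 so that 0 < |u − 3| < delta implies |(6u - 10) − 8| < eps.
|(6u - 10) − 8| = |6u - 18| = 6|u − 3|.
Thus it suffices that |u − 3| < eps/6.
Choosing delta = eps/6 gives |(6u - 10) − 8| = 6|u − 3| < eps whenever |u − 3| < delta.

delta = eps/6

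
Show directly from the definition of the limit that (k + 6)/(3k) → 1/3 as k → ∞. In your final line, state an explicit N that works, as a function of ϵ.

N = 2/ϵ

Suppose ϵ > 0. For k ≥ 1, |(k + 6)/(3k) − (1/3)| = |18|/(3(3k)) = 18/(3(3k)).
Since 3k ≥ 3k for k ≥ 1, this is ≤ 18/(3·3k) = 2/k.
So |(k + 6)/(3k) − (1/3)| < ϵ whenever k > 2/ϵ.
Take N = 2/ϵ. If k > N then |(k + 6)/(3k) − (1/3)| ≤ 2/k < ϵ.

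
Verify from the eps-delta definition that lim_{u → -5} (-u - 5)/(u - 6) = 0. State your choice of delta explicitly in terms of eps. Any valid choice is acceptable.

Fix eps > 0. We want delta > 0 with 0 < |u + 5| < delta ⇒ |(-u - 5)/(u - 6) − 0| < eps.
Combining over a common denominator, (-u - 5)/(u - 6) − 0 = [(-u - 5)·(-11) − 0·(u - 6)] / [(-11)·(u - 6)] = 11(u + 5) / ((-11)(u - 6)).
So |(-u - 5)/(u - 6) − 0| = 11|u + 5| / (11·|u − 6|).
Require delta ≤ 11/2, so |u − 6| ≥ |-11| − |u + 5| > 11 − 11/2 = 11/2.
Hence |(-u - 5)/(u - 6) − 0| < 11|u + 5|/(11·(11/2)) = (2/11)|u + 5|, which is < eps once |u + 5| < (11/2)eps.
Take delta = min(11/2, (11/2)eps). Then 0 < |u + 5| < delta forces both bounds, so |(-u - 5)/(u - 6) − 0| < eps.

delta = min(11/2, (11/2)eps)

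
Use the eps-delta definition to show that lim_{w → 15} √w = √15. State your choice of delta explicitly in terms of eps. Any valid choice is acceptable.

Suppose eps > 0. We want delta > 0 such that 0 < |w − 15| < delta implies |√w − √15| < eps.
Rationalise: √w − √15 = (w − 15)/(√w + √15), so |√w − √15| = |w − 15|/(√w + √15).
Restrict delta ≤ 15 so that |w − 15| < 15 forces w > 0, and then √w + √15 > √15.
Hence |√w − √15| < |w − 15|/√15, which is < eps once |w − 15| < √15·eps.
Take delta = min(15, √15·eps). If 0 < |w − 15| < delta then w > 0 and |√w − √15| < |w − 15|/√15 < eps.

delta = min(15, √15·eps)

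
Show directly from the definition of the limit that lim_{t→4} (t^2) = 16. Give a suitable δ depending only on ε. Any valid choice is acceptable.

Fix ε > 0. We seek δ > 0 with 0 < |t − 4| < δ ⇒ |t^2 − 16| < ε.
Factor: t^2 − 16 = (t − 4)(t + 4), so |t^2 − 16| = |t − 4|·|t + 4|.
Restrict δ ≤ 2. Then |t − 4| < 2 gives |t| < 6, so by the triangle inequality |t + 4| ≤ 6 + 4 = 10.
Hence |t^2 − 16| ≤ 10|t − 4|, which is < ε once |t − 4| < ε/10.
Take δ = min(2, ε/10). If 0 < |t − 4| < δ then both bounds hold and |t^2 − 16| ≤ 10|t − 4| < 10·(ε/10) = ε.

δ = min(2, ε/10)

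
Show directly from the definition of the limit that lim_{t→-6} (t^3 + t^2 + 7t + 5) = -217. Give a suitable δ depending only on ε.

δ = min(1, ε/121)

Suppose ε > 0. We want δ > 0 such that 0 < |t + 6| < δ implies |(t^3 + t^2 + 7t + 5) + 217| < ε.
(t^3 + t^2 + 7t + 5) + 217 = t^3 + t^2 + 7t + 222 = (t + 6)(t^2 - 5t + 37).
So |(t^3 + t^2 + 7t + 5) + 217| = |t + 6|·|t^2 - 5t + 37|.
Require δ ≤ 1. Then |t + 6| < 1 gives |t| < 7, and by the triangle inequality |t^2 - 5t + 37| ≤ 7^2 + 5·7 + 37 = 121.
Hence |(t^3 + t^2 + 7t + 5) + 217| ≤ 121|t + 6| < ε provided |t + 6| < ε/121.
Take δ = min(1, ε/121). Then 0 < |t + 6| < δ gives both |t + 6| < 1 and |t + 6| < ε/121, so |(t^3 + t^2 + 7t + 5) + 217| < ε.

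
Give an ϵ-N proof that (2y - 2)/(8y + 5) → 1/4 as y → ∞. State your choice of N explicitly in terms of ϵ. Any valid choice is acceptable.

N = (13/32)/ϵ

Suppose ϵ > 0. We seek N > 0 such that y > N implies |(2y - 2)/(8y + 5) − (1/4)| < ϵ.
(2y - 2)/(8y + 5) − (1/4) = (8(2y - 2) − 2(8y + 5)) / (8(8y + 5)) = -26/(8(8y + 5)).
For y > 0 we have 8y + 5 > 8y, so |(2y - 2)/(8y + 5) − (1/4)| = 26/(8(8y + 5)) < 26/(8·8y) = (13/32)/y.
Thus |(2y - 2)/(8y + 5) − (1/4)| < ϵ whenever y > (13/32)/ϵ.
Take N = (13/32)/ϵ. If y > N then |(2y - 2)/(8y + 5) − (1/4)| < (13/32)/y < ϵ.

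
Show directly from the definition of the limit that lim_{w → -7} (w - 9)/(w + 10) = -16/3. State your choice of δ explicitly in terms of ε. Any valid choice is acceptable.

Suppose ε > 0. We want δ > 0 with 0 < |w + 7| < δ ⇒ |(w - 9)/(w + 10) + 16/3| < ε.
Combining over a common denominator, (w - 9)/(w + 10) + 16/3 = [(w - 9)·3 − (-16)·(w + 10)] / [3·(w + 10)] = 19(w + 7) / (3(w + 10)).
So |(w - 9)/(w + 10) + 16/3| = 19|w + 7| / (3·|w + 10|).
Restrict δ ≤ 3/2. Then |w + 7| < 3/2 gives |w + 10| = |(w + 7) + 3| ≥ 3 − 3/2 = 3/2.
Hence |(w - 9)/(w + 10) + 16/3| < 19|w + 7|/(3·(3/2)) = (38/9)|w + 7|, which is < ε once |w + 7| < (9/38)ε.
Take δ = min(3/2, (9/38)ε). Then 0 < |w + 7| < δ forces both bounds, so |(w - 9)/(w + 10) + 16/3| < ε.

δ = min(3/2, (9/38)ε)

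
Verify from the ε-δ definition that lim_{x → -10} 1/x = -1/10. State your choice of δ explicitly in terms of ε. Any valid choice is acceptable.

Let ε > 0. We seek δ > 0 such that 0 < |x + 10| < δ implies |1/x + 1/10| < ε.
|1/x + 1/10| = |-10 − x|/(10·|x|) = |x + 10|/(10|x|).
Require δ ≤ 5 so that |x| > 10 − 5 = 5, hence 10|x| > 50.
Then |1/x + 1/10| < |x + 10|/50, which is < ε when |x + 10| < 50ε.
Take δ = min(5, 50ε). Then 0 < |x + 10| < δ gives both |x + 10| < 5 and |x + 10| < 50ε, so |1/x + 1/10| < ε.

δ = min(5, 50ε)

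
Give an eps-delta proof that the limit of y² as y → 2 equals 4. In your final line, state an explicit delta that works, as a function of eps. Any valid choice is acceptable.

delta = min(1, eps/5)

Fix eps > 0. We seek delta > 0 with 0 < |y − 2| < delta ⇒ |y² − 4| < eps.
Factor: y² − 4 = (y − 2)(y + 2), so |y² − 4| = |y − 2|·|y + 2|.
Impose delta ≤ 1 so that |y| < 3; then |y + 2| ≤ 5.
Hence |y² − 4| ≤ 5|y − 2|, which is < eps once |y − 2| < eps/5.
Take delta = min(1, eps/5). If 0 < |y − 2| < delta then both bounds hold and |y² − 4| ≤ 5|y − 2| < 5·(eps/5) = eps.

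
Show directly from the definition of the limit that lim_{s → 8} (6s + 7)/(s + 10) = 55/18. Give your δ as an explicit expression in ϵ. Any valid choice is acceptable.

δ = min(9, (162/53)ϵ)

Fix ϵ > 0. We want δ > 0 with 0 < |s − 8| < δ ⇒ |(6s + 7)/(s + 10) − (55/18)| < ϵ.
Combining over a common denominator, (6s + 7)/(s + 10) − (55/18) = [(6s + 7)·18 − 55·(s + 10)] / [18·(s + 10)] = 53(s − 8) / (18(s + 10)).
So |(6s + 7)/(s + 10) − (55/18)| = 53|s − 8| / (18·|s + 10|).
Restrict δ ≤ 9. Then |s − 8| < 9 gives |s + 10| = |(s − 8) + 18| ≥ 18 − 9 = 9.
Hence |(6s + 7)/(s + 10) − (55/18)| < 53|s − 8|/(18·9) = (53/162)|s − 8|, which is < ϵ once |s − 8| < (162/53)ϵ.
Take δ = min(9, (162/53)ϵ). Then 0 < |s − 8| < δ forces both bounds, so |(6s + 7)/(s + 10) − (55/18)| < ϵ.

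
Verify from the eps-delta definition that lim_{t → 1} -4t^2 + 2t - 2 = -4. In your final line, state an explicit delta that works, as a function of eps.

Let eps > 0. We want delta > 0 such that 0 < |t − 1| < delta implies |(-4t^2 + 2t - 2) + 4| < eps.
(-4t^2 + 2t - 2) + 4 = -4t^2 + 2t + 2 = (t − 1)(-4t - 2).
So |(-4t^2 + 2t - 2) + 4| = |t − 1|·|-4t - 2|.
Require delta ≤ 1. Then |t − 1| < 1 gives |t| < 2, and by the triangle inequality |-4t - 2| ≤ 4·2 + 2 = 10.
Hence |(-4t^2 + 2t - 2) + 4| ≤ 10|t − 1| < eps provided |t − 1| < eps/10.
Choosing delta = min(1, eps/10) ensures both conditions, hence |(-4t^2 + 2t - 2) + 4| < eps.

delta = min(1, eps/10)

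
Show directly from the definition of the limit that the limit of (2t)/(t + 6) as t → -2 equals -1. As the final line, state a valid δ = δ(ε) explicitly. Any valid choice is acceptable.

δ = min(2, (2/3)ε)

Let ε > 0 be given. We want δ > 0 with 0 < |t + 2| < δ ⇒ |(2t)/(t + 6) + 1| < ε.
Combining over a common denominator, (2t)/(t + 6) + 1 = [(2t)·4 − (-4)·(t + 6)] / [4·(t + 6)] = 12(t + 2) / (4(t + 6)).
So |(2t)/(t + 6) + 1| = 12|t + 2| / (4·|t + 6|).
Require δ ≤ 2, so |t + 6| ≥ |4| − |t + 2| > 4 − 2 = 2.
Hence |(2t)/(t + 6) + 1| < 12|t + 2|/(4·2) = (3/2)|t + 2|, which is < ε once |t + 2| < (2/3)ε.
Take δ = min(2, (2/3)ε). Then 0 < |t + 2| < δ forces both bounds, so |(2t)/(t + 6) + 1| < ε.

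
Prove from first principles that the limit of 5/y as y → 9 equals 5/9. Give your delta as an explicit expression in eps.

Let eps > 0 be given. We seek delta > 0 such that 0 < |y − 9| < delta implies |5/y − (5/9)| < eps.
|5/y − (5/9)| = 5·|9 − y|/(9·|y|) = 5|y − 9|/(9|y|).
Restrict delta ≤ 9/2. Then |y − 9| < 9/2 gives |y| > 9/2, so 9|y| > 81/2.
Then |5/y − (5/9)| < 5|y − 9|/(81/2), which is < eps when |y − 9| < (81/10)eps.
Take delta = min(9/2, (81/10)eps). Then 0 < |y − 9| < delta gives both |y − 9| < 9/2 and |y − 9| < (81/10)eps, so |5/y − (5/9)| < eps.

delta = min(9/2, (81/10)eps)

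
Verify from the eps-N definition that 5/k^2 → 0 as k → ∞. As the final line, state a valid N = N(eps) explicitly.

Let eps > 0. For k ≥ 1, |5/k^2 − 0| = 5/k^2.
5/k^2 < eps ⇔ k^2 > 5/eps ⇔ k > (5/eps)^{1/2}.
Take N = (5/eps)^{1/2}. Then k > N implies 5/k^2 < eps.

N = (5/eps)^{1/2}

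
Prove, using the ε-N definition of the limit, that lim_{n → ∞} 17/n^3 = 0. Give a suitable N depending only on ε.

Fix ε > 0. For n ≥ 1, |17/n^3 − 0| = 17/n^3.
17/n^3 < ε ⇔ n^3 > 17/ε ⇔ n > (17/ε)^{1/3}.
Take N = (17/ε)^{1/3}. Then n > N implies 17/n^3 < ε.

N = (17/ε)^{1/3}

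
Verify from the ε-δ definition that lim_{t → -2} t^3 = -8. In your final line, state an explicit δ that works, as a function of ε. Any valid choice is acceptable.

δ = min(2, ε/28)

Suppose ε > 0. We seek δ > 0 with 0 < |t + 2| < δ ⇒ |t^3 + 8| < ε.
Factor: t^3 + 8 = (t + 2)(t^2 - 2t + 4), so |t^3 + 8| = |t + 2|·|t^2 - 2t + 4|.
Impose δ ≤ 2 so that |t| < 4; then |t^2 - 2t + 4| ≤ 28.
Hence |t^3 + 8| ≤ 28|t + 2|, which is < ε once |t + 2| < ε/28.
Take δ = min(2, ε/28). If 0 < |t + 2| < δ then both bounds hold and |t^3 + 8| ≤ 28|t + 2| < 28·(ε/28) = ε.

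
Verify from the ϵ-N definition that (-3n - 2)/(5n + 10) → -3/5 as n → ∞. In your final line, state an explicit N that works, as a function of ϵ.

Suppose ϵ > 0. For n ≥ 1, |(-3n - 2)/(5n + 10) + 3/5| = |20|/(5(5n + 10)) = 20/(5(5n + 10)).
Since 5n + 10 ≥ 5n for n ≥ 1, this is ≤ 20/(5·5n) = (4/5)/n.
So |(-3n - 2)/(5n + 10) + 3/5| < ϵ whenever n > (4/5)/ϵ.
Take N = (4/5)/ϵ. If n > N then |(-3n - 2)/(5n + 10) + 3/5| ≤ (4/5)/n < ϵ.

N = (4/5)/ϵ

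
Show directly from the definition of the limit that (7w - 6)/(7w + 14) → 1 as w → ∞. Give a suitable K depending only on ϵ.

K = (20/7)/ϵ

Let ϵ > 0. We seek K > 0 such that w > K implies |(7w - 6)/(7w + 14) − 1| < ϵ.
(7w - 6)/(7w + 14) − 1 = (7(7w - 6) − 7(7w + 14)) / (7(7w + 14)) = -140/(7(7w + 14)).
For w > 0 we have 7w + 14 > 7w, so |(7w - 6)/(7w + 14) − 1| = 140/(7(7w + 14)) < 140/(7·7w) = (20/7)/w.
Thus |(7w - 6)/(7w + 14) − 1| < ϵ whenever w > (20/7)/ϵ.
Take K = (20/7)/ϵ. If w > K then |(7w - 6)/(7w + 14) − 1| < (20/7)/w < ϵ.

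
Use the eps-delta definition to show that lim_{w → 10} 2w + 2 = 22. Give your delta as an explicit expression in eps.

Suppose eps > 0. We need delta > 0 so that 0 < |w − 10| < delta implies |(2w + 2) − 22| < eps.
|(2w + 2) − 22| = |2w - 20| = 2|w − 10|.
So 2|w − 10| < eps exactly when |w − 10| < eps/2.
Take delta = eps/2. If 0 < |w − 10| < delta then |(2w + 2) − 22| = 2|w − 10| < 2·(eps/2) = eps.

delta = eps/2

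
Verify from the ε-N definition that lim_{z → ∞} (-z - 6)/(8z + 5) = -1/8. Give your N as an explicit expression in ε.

N = (43/64)/ε

Let ε > 0. We seek N > 0 such that z > N implies |(-z - 6)/(8z + 5) + 1/8| < ε.
(-z - 6)/(8z + 5) + 1/8 = (8(-z - 6) − (-1)(8z + 5)) / (8(8z + 5)) = -43/(8(8z + 5)).
For z > 0 we have 8z + 5 > 8z, so |(-z - 6)/(8z + 5) + 1/8| = 43/(8(8z + 5)) < 43/(8·8z) = (43/64)/z.
Thus |(-z - 6)/(8z + 5) + 1/8| < ε whenever z > (43/64)/ε.
Take N = (43/64)/ε. If z > N then |(-z - 6)/(8z + 5) + 1/8| < (43/64)/z < ε.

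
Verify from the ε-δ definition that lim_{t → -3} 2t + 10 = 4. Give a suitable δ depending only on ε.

δ = ε/2

Let ε > 0 be given. We need δ > 0 so that 0 < |t + 3| < δ implies |(2t + 10) − 4| < ε.
Since (2t + 10) − 4 = 2(t + 3), we have |(2t + 10) − 4| = 2|t + 3|.
Thus it suffices that |t + 3| < ε/2.
Choosing δ = ε/2 gives |(2t + 10) − 4| = 2|t + 3| < ε whenever |t + 3| < δ.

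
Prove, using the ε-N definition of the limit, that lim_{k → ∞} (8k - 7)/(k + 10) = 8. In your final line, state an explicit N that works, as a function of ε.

Let ε > 0. For k ≥ 1, |(8k - 7)/(k + 10) − 8| = |-87|/((k + 10)) = 87/((k + 10)).
Since k + 10 ≥ k for k ≥ 1, this is ≤ 87/(k) = 87/k.
So |(8k - 7)/(k + 10) − 8| < ε whenever k > 87/ε.
Take N = 87/ε. If k > N then |(8k - 7)/(k + 10) − 8| ≤ 87/k < ε.

N = 87/ε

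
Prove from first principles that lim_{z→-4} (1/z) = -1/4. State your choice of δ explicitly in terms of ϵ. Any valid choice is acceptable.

δ = min(2, 8ϵ)

Let ϵ > 0 be given. We seek δ > 0 such that 0 < |z + 4| < δ implies |1/z + 1/4| < ϵ.
|1/z + 1/4| = |-4 − z|/(4·|z|) = |z + 4|/(4|z|).
Require δ ≤ 2 so that |z| > 4 − 2 = 2, hence 4|z| > 8.
Then |1/z + 1/4| < |z + 4|/8, which is < ϵ when |z + 4| < 8ϵ.
Take δ = min(2, 8ϵ). Then 0 < |z + 4| < δ gives both |z + 4| < 2 and |z + 4| < 8ϵ, so |1/z + 1/4| < ϵ.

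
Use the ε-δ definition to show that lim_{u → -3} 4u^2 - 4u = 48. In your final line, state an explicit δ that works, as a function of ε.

δ = min(2, ε/36)

Suppose ε > 0. We want δ > 0 such that 0 < |u + 3| < δ implies |(4u^2 - 4u) − 48| < ε.
(4u^2 - 4u) − 48 = 4u^2 - 4u - 48 = (u + 3)(4u - 16).
So |(4u^2 - 4u) − 48| = |u + 3|·|4u - 16|.
Require δ ≤ 2. Then |u + 3| < 2 gives |u| < 5, and by the triangle inequality |4u - 16| ≤ 4·5 + 16 = 36.
Hence |(4u^2 - 4u) − 48| ≤ 36|u + 3| < ε provided |u + 3| < ε/36.
Take δ = min(2, ε/36). Then 0 < |u + 3| < δ gives both |u + 3| < 2 and |u + 3| < ε/36, so |(4u^2 - 4u) − 48| < ε.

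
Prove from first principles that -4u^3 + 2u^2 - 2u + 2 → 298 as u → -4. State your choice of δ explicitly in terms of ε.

Suppose ε > 0. We want δ > 0 such that 0 < |u + 4| < δ implies |(-4u^3 + 2u^2 - 2u + 2) − 298| < ε.
(-4u^3 + 2u^2 - 2u + 2) − 298 = -4u^3 + 2u^2 - 2u - 296 = (u + 4)(-4u^2 + 18u - 74).
So |(-4u^3 + 2u^2 - 2u + 2) − 298| = |u + 4|·|-4u^2 + 18u - 74|.
Require δ ≤ 2. Then |u + 4| < 2 gives |u| < 6, and by the triangle inequality |-4u^2 + 18u - 74| ≤ 4·6^2 + 18·6 + 74 = 326.
Hence |(-4u^3 + 2u^2 - 2u + 2) − 298| ≤ 326|u + 4| < ε provided |u + 4| < ε/326.
Take δ = min(2, ε/326). Then 0 < |u + 4| < δ gives both |u + 4| < 2 and |u + 4| < ε/326, so |(-4u^3 + 2u^2 - 2u + 2) − 298| < ε.

δ = min(2, ε/326)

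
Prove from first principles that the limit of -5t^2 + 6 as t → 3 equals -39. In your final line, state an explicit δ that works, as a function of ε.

Suppose ε > 0. We want δ > 0 such that 0 < |t − 3| < δ implies |(-5t^2 + 6) + 39| < ε.
(-5t^2 + 6) + 39 = -5t^2 + 45 = (t − 3)(-5t - 15).
So |(-5t^2 + 6) + 39| = |t − 3|·|-5t - 15|.
Assume first that |t − 3| < 1, so |t| < 4. Then |-5t - 15| ≤ 5·4 + 15 = 35.
Hence |(-5t^2 + 6) + 39| ≤ 35|t − 3| < ε provided |t − 3| < ε/35.
Take δ = min(1, ε/35). Then 0 < |t − 3| < δ gives both |t − 3| < 1 and |t − 3| < ε/35, so |(-5t^2 + 6) + 39| < ε.

δ = min(1, ε/35)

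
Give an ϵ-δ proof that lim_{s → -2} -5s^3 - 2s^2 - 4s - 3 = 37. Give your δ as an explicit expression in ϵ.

Let ϵ > 0 be given. We want δ > 0 such that 0 < |s + 2| < δ implies |(-5s^3 - 2s^2 - 4s - 3) − 37| < ϵ.
(-5s^3 - 2s^2 - 4s - 3) − 37 = -5s^3 - 2s^2 - 4s - 40 = (s + 2)(-5s^2 + 8s - 20).
So |(-5s^3 - 2s^2 - 4s - 3) − 37| = |s + 2|·|-5s^2 + 8s - 20|.
Require δ ≤ 1. Then |s + 2| < 1 gives |s| < 3, and by the triangle inequality |-5s^2 + 8s - 20| ≤ 5·3^2 + 8·3 + 20 = 89.
Hence |(-5s^3 - 2s^2 - 4s - 3) − 37| ≤ 89|s + 2| < ϵ provided |s + 2| < ϵ/89.
Take δ = min(1, ϵ/89). Then 0 < |s + 2| < δ gives both |s + 2| < 1 and |s + 2| < ϵ/89, so |(-5s^3 - 2s^2 - 4s - 3) − 37| < ϵ.

δ = min(1, ϵ/89)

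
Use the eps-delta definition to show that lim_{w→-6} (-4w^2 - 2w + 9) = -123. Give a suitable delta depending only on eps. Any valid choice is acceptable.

delta = min(2, eps/54)

Suppose eps > 0. We want delta > 0 such that 0 < |w + 6| < delta implies |(-4w^2 - 2w + 9) + 123| < eps.
(-4w^2 - 2w + 9) + 123 = -4w^2 - 2w + 132 = (w + 6)(-4w + 22).
So |(-4w^2 - 2w + 9) + 123| = |w + 6|·|-4w + 22|.
Assume first that |w + 6| < 2, so |w| < 8. Then |-4w + 22| ≤ 4·8 + 22 = 54.
Hence |(-4w^2 - 2w + 9) + 123| ≤ 54|w + 6| < eps provided |w + 6| < eps/54.
Take delta = min(2, eps/54). Then 0 < |w + 6| < delta gives both |w + 6| < 2 and |w + 6| < eps/54, so |(-4w^2 - 2w + 9) + 123| < eps.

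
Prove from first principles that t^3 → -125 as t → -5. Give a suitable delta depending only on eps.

Suppose eps > 0. We seek delta > 0 with 0 < |t + 5| < delta ⇒ |t^3 + 125| < eps.
Factor: t^3 + 125 = (t + 5)(t^2 - 5t + 25), so |t^3 + 125| = |t + 5|·|t^2 - 5t + 25|.
Impose delta ≤ 2 so that |t| < 7; then |t^2 - 5t + 25| ≤ 109.
Hence |t^3 + 125| ≤ 109|t + 5|, which is < eps once |t + 5| < eps/109.
Take delta = min(2, eps/109). If 0 < |t + 5| < delta then both bounds hold and |t^3 + 125| ≤ 109|t + 5| < 109·(eps/109) = eps.

delta = min(2, eps/109)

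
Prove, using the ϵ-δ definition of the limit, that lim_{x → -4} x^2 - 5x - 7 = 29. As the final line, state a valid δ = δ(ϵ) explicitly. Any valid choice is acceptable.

δ = min(1, ϵ/14)

Suppose ϵ > 0. We want δ > 0 such that 0 < |x + 4| < δ implies |(x^2 - 5x - 7) − 29| < ϵ.
(x^2 - 5x - 7) − 29 = x^2 - 5x - 36 = (x + 4)(x - 9).
So |(x^2 - 5x - 7) − 29| = |x + 4|·|x - 9|.
Assume first that |x + 4| < 1, so |x| < 5. Then |x - 9| ≤ 5 + 9 = 14.
Hence |(x^2 - 5x - 7) − 29| ≤ 14|x + 4| < ϵ provided |x + 4| < ϵ/14.
Choosing δ = min(1, ϵ/14) ensures both conditions, hence |(x^2 - 5x - 7) − 29| < ϵ.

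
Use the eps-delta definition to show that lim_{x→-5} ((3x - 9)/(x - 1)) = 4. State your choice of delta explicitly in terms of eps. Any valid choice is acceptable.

delta = min(3, 3eps)

Suppose eps > 0. We want delta > 0 with 0 < |x + 5| < delta ⇒ |(3x - 9)/(x - 1) − 4| < eps.
Combining over a common denominator, (3x - 9)/(x - 1) − 4 = [(3x - 9)·(-6) − (-24)·(x - 1)] / [(-6)·(x - 1)] = 6(x + 5) / ((-6)(x - 1)).
So |(3x - 9)/(x - 1) − 4| = 6|x + 5| / (6·|x − 1|).
Restrict delta ≤ 3. Then |x + 5| < 3 gives |x − 1| = |(x + 5) + (-6)| ≥ 6 − 3 = 3.
Hence |(3x - 9)/(x - 1) − 4| < 6|x + 5|/(6·3) = (1/3)|x + 5|, which is < eps once |x + 5| < 3eps.
Take delta = min(3, 3eps). Then 0 < |x + 5| < delta forces both bounds, so |(3x - 9)/(x - 1) − 4| < eps.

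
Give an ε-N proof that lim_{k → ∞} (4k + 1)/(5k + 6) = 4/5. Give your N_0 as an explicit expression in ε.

Fix ε > 0. For k ≥ 1, |(4k + 1)/(5k + 6) − (4/5)| = |-19|/(5(5k + 6)) = 19/(5(5k + 6)).
Since 5k + 6 ≥ 5k for k ≥ 1, this is ≤ 19/(5·5k) = (19/25)/k.
So |(4k + 1)/(5k + 6) − (4/5)| < ε whenever k > (19/25)/ε.
Take N_0 = (19/25)/ε. If k > N_0 then |(4k + 1)/(5k + 6) − (4/5)| ≤ (19/25)/k < ε.

N_0 = (19/25)/ε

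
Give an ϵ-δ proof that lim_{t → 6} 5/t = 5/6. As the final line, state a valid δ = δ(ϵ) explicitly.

Fix ϵ > 0. We seek δ > 0 such that 0 < |t − 6| < δ implies |5/t − (5/6)| < ϵ.
|5/t − (5/6)| = 5·|6 − t|/(6·|t|) = 5|t − 6|/(6|t|).
Restrict δ ≤ 3. Then |t − 6| < 3 gives |t| > 3, so 6|t| > 18.
Then |5/t − (5/6)| < 5|t − 6|/18, which is < ϵ when |t − 6| < (18/5)ϵ.
Take δ = min(3, (18/5)ϵ). Then 0 < |t − 6| < δ gives both |t − 6| < 3 and |t − 6| < (18/5)ϵ, so |5/t − (5/6)| < ϵ.

δ = min(3, (18/5)ϵ)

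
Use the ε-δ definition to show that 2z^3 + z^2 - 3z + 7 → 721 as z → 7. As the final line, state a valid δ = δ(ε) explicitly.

δ = min(2, ε/399)

Suppose ε > 0. We want δ > 0 such that 0 < |z − 7| < δ implies |(2z^3 + z^2 - 3z + 7) − 721| < ε.
(2z^3 + z^2 - 3z + 7) − 721 = 2z^3 + z^2 - 3z - 714 = (z − 7)(2z^2 + 15z + 102).
So |(2z^3 + z^2 - 3z + 7) − 721| = |z − 7|·|2z^2 + 15z + 102|.
Assume first that |z − 7| < 2, so |z| < 9. Then |2z^2 + 15z + 102| ≤ 2·9^2 + 15·9 + 102 = 399.
Hence |(2z^3 + z^2 - 3z + 7) − 721| ≤ 399|z − 7| < ε provided |z − 7| < ε/399.
Take δ = min(2, ε/399). Then 0 < |z − 7| < δ gives both |z − 7| < 2 and |z − 7| < ε/399, so |(2z^3 + z^2 - 3z + 7) − 721| < ε.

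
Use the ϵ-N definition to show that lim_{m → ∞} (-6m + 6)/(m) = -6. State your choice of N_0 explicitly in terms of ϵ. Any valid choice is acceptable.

N_0 = 6/ϵ

Let ϵ > 0. For m ≥ 1, |(-6m + 6)/(m) + 6| = |6|/((m)) = 6/((m)).
Since m ≥ m for m ≥ 1, this is ≤ 6/(m) = 6/m.
So |(-6m + 6)/(m) + 6| < ϵ whenever m > 6/ϵ.
Take N_0 = 6/ϵ. If m > N_0 then |(-6m + 6)/(m) + 6| ≤ 6/m < ϵ.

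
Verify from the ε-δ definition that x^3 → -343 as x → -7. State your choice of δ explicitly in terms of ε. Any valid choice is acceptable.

δ = min(1, ε/169)

Let ε > 0. We seek δ > 0 with 0 < |x + 7| < δ ⇒ |x^3 + 343| < ε.
Factor: x^3 + 343 = (x + 7)(x^2 - 7x + 49), so |x^3 + 343| = |x + 7|·|x^2 - 7x + 49|.
Impose δ ≤ 1 so that |x| < 8; then |x^2 - 7x + 49| ≤ 169.
Hence |x^3 + 343| ≤ 169|x + 7|, which is < ε once |x + 7| < ε/169.
Take δ = min(1, ε/169). If 0 < |x + 7| < δ then both bounds hold and |x^3 + 343| ≤ 169|x + 7| < 169·(ε/169) = ε.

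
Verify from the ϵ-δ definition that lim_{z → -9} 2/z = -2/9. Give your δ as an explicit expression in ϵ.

δ = min(9/2, (81/4)ϵ)

Let ϵ > 0. We seek δ > 0 such that 0 < |z + 9| < δ implies |2/z + 2/9| < ϵ.
|2/z + 2/9| = 2·|-9 − z|/(9·|z|) = 2|z + 9|/(9|z|).
Restrict δ ≤ 9/2. Then |z + 9| < 9/2 gives |z| > 9/2, so 9|z| > 81/2.
Then |2/z + 2/9| < 2|z + 9|/(81/2), which is < ϵ when |z + 9| < (81/4)ϵ.
Take δ = min(9/2, (81/4)ϵ). Then 0 < |z + 9| < δ gives both |z + 9| < 9/2 and |z + 9| < (81/4)ϵ, so |2/z + 2/9| < ϵ.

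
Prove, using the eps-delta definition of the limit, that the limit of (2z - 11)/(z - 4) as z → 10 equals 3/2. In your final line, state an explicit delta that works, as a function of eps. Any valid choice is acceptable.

delta = min(3, 6eps)

Let eps > 0 be given. We want delta > 0 with 0 < |z − 10| < delta ⇒ |(2z - 11)/(z - 4) − (3/2)| < eps.
Combining over a common denominator, (2z - 11)/(z - 4) − (3/2) = [(2z - 11)·6 − 9·(z - 4)] / [6·(z - 4)] = 3(z − 10) / (6(z - 4)).
So |(2z - 11)/(z - 4) − (3/2)| = 3|z − 10| / (6·|z − 4|).
Require delta ≤ 3, so |z − 4| ≥ |6| − |z − 10| > 6 − 3 = 3.
Hence |(2z - 11)/(z - 4) − (3/2)| < 3|z − 10|/(6·3) = (1/6)|z − 10|, which is < eps once |z − 10| < 6eps.
Take delta = min(3, 6eps). Then 0 < |z − 10| < delta forces both bounds, so |(2z - 11)/(z - 4) − (3/2)| < eps.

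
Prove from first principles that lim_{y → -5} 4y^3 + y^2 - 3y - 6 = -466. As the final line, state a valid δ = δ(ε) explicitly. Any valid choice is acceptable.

δ = min(1, ε/350)

Let ε > 0 be given. We want δ > 0 such that 0 < |y + 5| < δ implies |(4y^3 + y^2 - 3y - 6) + 466| < ε.
(4y^3 + y^2 - 3y - 6) + 466 = 4y^3 + y^2 - 3y + 460 = (y + 5)(4y^2 - 19y + 92).
So |(4y^3 + y^2 - 3y - 6) + 466| = |y + 5|·|4y^2 - 19y + 92|.
Assume first that |y + 5| < 1, so |y| < 6. Then |4y^2 - 19y + 92| ≤ 4·6^2 + 19·6 + 92 = 350.
Hence |(4y^3 + y^2 - 3y - 6) + 466| ≤ 350|y + 5| < ε provided |y + 5| < ε/350.
Take δ = min(1, ε/350). Then 0 < |y + 5| < δ gives both |y + 5| < 1 and |y + 5| < ε/350, so |(4y^3 + y^2 - 3y - 6) + 466| < ε.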